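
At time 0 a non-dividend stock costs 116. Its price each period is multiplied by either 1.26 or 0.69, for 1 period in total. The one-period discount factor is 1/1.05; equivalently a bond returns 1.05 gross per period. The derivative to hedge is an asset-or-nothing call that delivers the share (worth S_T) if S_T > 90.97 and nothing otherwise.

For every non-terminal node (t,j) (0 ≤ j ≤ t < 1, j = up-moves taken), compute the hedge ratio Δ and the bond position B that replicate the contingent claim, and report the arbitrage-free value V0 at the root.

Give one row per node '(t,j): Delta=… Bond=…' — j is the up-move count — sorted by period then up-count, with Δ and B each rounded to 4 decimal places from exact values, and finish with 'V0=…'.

The replicating-portfolio and risk-neutral prices coincide; use p* = (1.05−0.69)/(1.26−0.69) = 0.6316 for the latter.
At expiry t=1: V(1,0)=0.0000, V(1,1)=146.1600
(0,0): S=116.0000. Δ = (V_up−V_dn)/(S_up−S_dn) = (146.1600−0.0000)/(146.1600−80.0400) = 2.2105. V = [p*·146.1600 + (1−p*)·0.0000]/1.05 = 87.9158. B = V − Δ·S = -168.5053.
Root portfolio cost Δ·116+B reproduces V0=87.9158.

(0,0): Delta=2.2105 Bond=-168.5053
V0=87.9158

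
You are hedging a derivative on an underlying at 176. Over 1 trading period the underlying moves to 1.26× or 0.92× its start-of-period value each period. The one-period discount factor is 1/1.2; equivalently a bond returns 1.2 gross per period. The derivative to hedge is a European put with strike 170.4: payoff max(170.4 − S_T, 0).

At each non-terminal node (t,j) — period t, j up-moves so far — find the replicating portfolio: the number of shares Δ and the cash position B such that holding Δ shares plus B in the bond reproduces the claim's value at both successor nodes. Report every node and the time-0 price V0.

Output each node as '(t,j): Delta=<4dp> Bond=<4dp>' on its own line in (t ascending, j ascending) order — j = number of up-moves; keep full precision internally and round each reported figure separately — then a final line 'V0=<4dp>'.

Since d<R<u, set p* = (R−d)/(u−d) = 0.8235; price each node as the discounted p*-expectation of its children.
Payoff layer (t=1): V(1,0)=8.4800, V(1,1)=0.0000
(0,0): S=176.0000. Δ = (V_up−V_dn)/(S_up−S_dn) = (0.0000−8.4800)/(221.7600−161.9200) = -0.1417. V = [p*·0.0000 + (1−p*)·8.4800]/1.2 = 1.2471. B = V − Δ·S = 26.1882.
Root portfolio cost Δ·176+B reproduces V0=1.2471.

(0,0): Delta=-0.1417 Bond=26.1882
V0=1.2471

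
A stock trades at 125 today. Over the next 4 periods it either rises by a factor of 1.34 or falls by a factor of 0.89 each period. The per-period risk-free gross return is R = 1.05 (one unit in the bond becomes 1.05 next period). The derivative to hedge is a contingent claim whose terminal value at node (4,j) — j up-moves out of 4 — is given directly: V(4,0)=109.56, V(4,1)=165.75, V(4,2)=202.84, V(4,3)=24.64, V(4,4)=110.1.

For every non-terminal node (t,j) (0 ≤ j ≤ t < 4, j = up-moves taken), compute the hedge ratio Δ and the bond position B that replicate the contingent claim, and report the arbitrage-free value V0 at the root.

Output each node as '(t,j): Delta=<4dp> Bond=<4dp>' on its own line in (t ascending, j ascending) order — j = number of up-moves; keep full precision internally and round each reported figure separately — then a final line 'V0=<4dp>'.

(0,0): Delta=-0.1266 Bond=139.6428
(1,0): Delta=0.3226 Bond=96.6526
(1,1): Delta=-0.6673 Bond=237.1999
(2,0): Delta=1.0559 Bond=28.8786
(2,1): Delta=-0.5602 Bond=233.0847
(2,2): Delta=-0.7963 Bond=278.0151
(3,0): Delta=1.4170 Bond=-1.4965
(3,1): Delta=0.6212 Bond=87.9945
(3,2): Delta=-1.9824 Bond=528.8381
(3,3): Delta=0.6314 Bond=-137.5056
V0=123.8189

Since d<R<u, set p* = (R−d)/(u−d) = 0.3556; price each node as the discounted p*-expectation of its children.
At expiry t=4: V(4,0)=109.5600, V(4,1)=165.7500, V(4,2)=202.8400, V(4,3)=24.6400, V(4,4)=110.1000
(3,0): S=88.1211. Δ = (V_up−V_dn)/(S_up−S_dn) = (165.7500−109.5600)/(118.0823−78.4278) = 1.4170. V = [p*·165.7500 + (1−p*)·109.5600]/1.05 = 123.3702. B = V − Δ·S = -1.4965.
(3,1): S=132.6767. Δ = (V_up−V_dn)/(S_up−S_dn) = (202.8400−165.7500)/(177.7868−118.0823) = 0.6212. V = [p*·202.8400 + (1−p*)·165.7500]/1.05 = 170.4167. B = V − Δ·S = 87.9945.
(3,2): S=199.7605. Δ = (V_up−V_dn)/(S_up−S_dn) = (24.6400−202.8400)/(267.6791−177.7868) = -1.9824. V = [p*·24.6400 + (1−p*)·202.8400]/1.05 = 132.8381. B = V − Δ·S = 528.8381.
(3,3): S=300.7630. Δ = (V_up−V_dn)/(S_up−S_dn) = (110.1000−24.6400)/(403.0224−267.6791) = 0.6314. V = [p*·110.1000 + (1−p*)·24.6400]/1.05 = 52.4055. B = V − Δ·S = -137.5056.
(2,0): S=99.0125. Δ = (V_up−V_dn)/(S_up−S_dn) = (170.4167−123.3702)/(132.6767−88.1211) = 1.0559. V = [p*·170.4167 + (1−p*)·123.3702]/1.05 = 133.4265. B = V − Δ·S = 28.8786.
(2,1): S=149.0750. Δ = (V_up−V_dn)/(S_up−S_dn) = (132.8381−170.4167)/(199.7605−132.6767) = -0.5602. V = [p*·132.8381 + (1−p*)·170.4167]/1.05 = 149.5766. B = V − Δ·S = 233.0847.
(2,2): S=224.4500. Δ = (V_up−V_dn)/(S_up−S_dn) = (52.4055−132.8381)/(300.7630−199.7605) = -0.7963. V = [p*·52.4055 + (1−p*)·132.8381]/1.05 = 99.2760. B = V − Δ·S = 278.0151.
(1,0): S=111.2500. Δ = (V_up−V_dn)/(S_up−S_dn) = (149.5766−133.4265)/(149.0750−99.0125) = 0.3226. V = [p*·149.5766 + (1−p*)·133.4265]/1.05 = 132.5417. B = V − Δ·S = 96.6526.
(1,1): S=167.5000. Δ = (V_up−V_dn)/(S_up−S_dn) = (99.2760−149.5766)/(224.4500−149.0750) = -0.6673. V = [p*·99.2760 + (1−p*)·149.5766]/1.05 = 125.4209. B = V − Δ·S = 237.1999.
(0,0): S=125.0000. Δ = (V_up−V_dn)/(S_up−S_dn) = (125.4209−132.5417)/(167.5000−111.2500) = -0.1266. V = [p*·125.4209 + (1−p*)·132.5417]/1.05 = 123.8189. B = V − Δ·S = 139.6428.
Check: Δ(0,0)·S0 + B(0,0) = 123.8189 = V0.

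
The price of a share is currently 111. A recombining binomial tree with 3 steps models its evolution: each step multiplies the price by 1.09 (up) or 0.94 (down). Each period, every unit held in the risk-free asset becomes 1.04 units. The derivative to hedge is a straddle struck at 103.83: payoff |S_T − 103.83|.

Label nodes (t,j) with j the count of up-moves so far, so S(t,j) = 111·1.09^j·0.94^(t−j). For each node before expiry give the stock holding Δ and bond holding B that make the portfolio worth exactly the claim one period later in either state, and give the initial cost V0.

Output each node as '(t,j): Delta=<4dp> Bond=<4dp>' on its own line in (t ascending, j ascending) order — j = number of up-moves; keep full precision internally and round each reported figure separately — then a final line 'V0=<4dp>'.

(0,0): Delta=0.8564 Bond=-75.6014
(1,0): Delta=0.5235 Bond=-43.8832
(1,1): Delta=1.0000 Bond=-95.9967
(2,0): Delta=-0.5817 Bond=62.7576
(2,1): Delta=1.0000 Bond=-99.8365
(2,2): Delta=1.0000 Bond=-99.8365
V0=19.4617

No-arbitrage ⇒ martingale measure with p* = (R−d)/(u−d) = 0.6667.
Terminal values V(3,·): V(3,0)=11.6352, V(3,1)=3.0768, V(3,2)=20.1364, V(3,3)=39.9182
  t=2,j=0: stock 98.0796 → up 106.9068 (V=3.0768), down 92.1948 (V=11.6352). Price 5.7015; hedge Δ=-0.5817, bond B=62.7576.
  t=2,j=1: stock 113.7306 → up 123.9664 (V=20.1364), down 106.9068 (V=3.0768). Price 13.8941; hedge Δ=1.0000, bond B=-99.8365.
  t=2,j=2: stock 131.8791 → up 143.7482 (V=39.9182), down 123.9664 (V=20.1364). Price 32.0426; hedge Δ=1.0000, bond B=-99.8365.
  t=1,j=0: stock 104.3400 → up 113.7306 (V=13.8941), down 98.0796 (V=5.7015). Price 10.7339; hedge Δ=0.5235, bond B=-43.8832.
  t=1,j=1: stock 120.9900 → up 131.8791 (V=32.0426), down 113.7306 (V=13.8941). Price 24.9933; hedge Δ=1.0000, bond B=-95.9967.
  t=0,j=0: stock 111.0000 → up 120.9900 (V=24.9933), down 104.3400 (V=10.7339). Price 19.4617; hedge Δ=0.8564, bond B=-75.6014.
Root portfolio cost Δ·111+B reproduces V0=19.4617.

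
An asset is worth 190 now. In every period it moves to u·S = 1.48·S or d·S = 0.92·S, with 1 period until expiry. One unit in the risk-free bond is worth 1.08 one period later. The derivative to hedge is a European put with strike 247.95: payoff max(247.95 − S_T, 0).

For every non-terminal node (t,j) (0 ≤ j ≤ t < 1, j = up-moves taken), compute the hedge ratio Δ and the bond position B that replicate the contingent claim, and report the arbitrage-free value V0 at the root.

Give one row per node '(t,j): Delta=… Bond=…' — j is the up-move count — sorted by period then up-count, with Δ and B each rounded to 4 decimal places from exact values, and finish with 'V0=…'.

(0,0): Delta=-0.6875 Bond=179.0046
V0=48.3796

Under the risk-neutral measure, an up-move has probability p* = (R−d)/(u−d) = 0.2857 and values discount at R = 1.08.
Terminal values V(1,·): V(1,0)=73.1500, V(1,1)=0.0000
(0,0): S=190.0000. Δ = (V_up−V_dn)/(S_up−S_dn) = (0.0000−73.1500)/(281.2000−174.8000) = -0.6875. V = [p*·0.0000 + (1−p*)·73.1500]/1.08 = 48.3796. B = V − Δ·S = 179.0046.
The time-0 hedge costs 48.3796, which is the no-arbitrage price.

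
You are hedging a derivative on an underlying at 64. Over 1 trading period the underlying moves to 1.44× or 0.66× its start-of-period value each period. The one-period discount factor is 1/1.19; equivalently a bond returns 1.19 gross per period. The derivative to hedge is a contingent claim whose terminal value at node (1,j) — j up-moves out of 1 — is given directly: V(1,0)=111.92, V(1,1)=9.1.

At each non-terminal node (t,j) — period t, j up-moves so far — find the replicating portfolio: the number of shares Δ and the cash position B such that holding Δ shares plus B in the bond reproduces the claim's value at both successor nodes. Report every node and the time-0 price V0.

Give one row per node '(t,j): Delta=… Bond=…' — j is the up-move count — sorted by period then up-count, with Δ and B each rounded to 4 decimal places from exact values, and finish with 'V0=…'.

Under the risk-neutral measure, an up-move has probability p* = (R−d)/(u−d) = 0.6795 and values discount at R = 1.19.
Terminal payoffs: V(1,0)=111.9200, V(1,1)=9.1000
Node (0,0) S=64.0000: V=(p*·9.1000+(1−p*)·111.9200)/1.19=35.3404; Δ=(9.1000−111.9200)/(92.1600−42.2400)=-2.0597; B=V−Δ·S=167.1610
Root portfolio cost Δ·64+B reproduces V0=35.3404.

(0,0): Delta=-2.0597 Bond=167.1610
V0=35.3404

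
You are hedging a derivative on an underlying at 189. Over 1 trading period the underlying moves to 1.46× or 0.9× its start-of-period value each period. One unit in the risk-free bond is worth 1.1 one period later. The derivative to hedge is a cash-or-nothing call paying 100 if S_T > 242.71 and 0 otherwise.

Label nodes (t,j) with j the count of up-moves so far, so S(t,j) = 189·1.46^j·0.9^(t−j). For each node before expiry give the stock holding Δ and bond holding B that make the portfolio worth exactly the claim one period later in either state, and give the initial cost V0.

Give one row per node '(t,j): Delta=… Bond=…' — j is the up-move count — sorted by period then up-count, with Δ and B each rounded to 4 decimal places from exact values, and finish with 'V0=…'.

Risk-neutral probability p* = (R−d)/(u−d) = (1.1−0.9)/(1.46−0.9) = 0.3571.
Terminal payoffs: V(1,0)=0.0000, V(1,1)=100.0000
Node (0,0) S=189.0000: V=(p*·100.0000+(1−p*)·0.0000)/1.1=32.4675; Δ=(100.0000−0.0000)/(275.9400−170.1000)=0.9448; B=V−Δ·S=-146.1039
Each (Δ,B) replicates both successor values, so the strategy is self-financing and V0 is arbitrage-free.

(0,0): Delta=0.9448 Bond=-146.1039
V0=32.4675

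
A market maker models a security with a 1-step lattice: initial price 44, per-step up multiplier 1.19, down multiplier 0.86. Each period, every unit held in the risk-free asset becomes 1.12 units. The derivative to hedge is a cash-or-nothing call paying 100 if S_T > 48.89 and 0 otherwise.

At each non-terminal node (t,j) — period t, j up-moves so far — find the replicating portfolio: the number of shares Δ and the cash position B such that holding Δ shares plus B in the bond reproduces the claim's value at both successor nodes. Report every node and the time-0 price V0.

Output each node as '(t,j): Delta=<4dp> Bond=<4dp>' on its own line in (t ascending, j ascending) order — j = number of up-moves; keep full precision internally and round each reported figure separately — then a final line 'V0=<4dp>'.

No-arbitrage ⇒ martingale measure with p* = (R−d)/(u−d) = 0.7879.
Payoff layer (t=1): V(1,0)=0.0000, V(1,1)=100.0000
(0,0): S=44.0000. Δ = (V_up−V_dn)/(S_up−S_dn) = (100.0000−0.0000)/(52.3600−37.8400) = 6.8871. V = [p*·100.0000 + (1−p*)·0.0000]/1.12 = 70.3463. B = V − Δ·S = -232.6840.
Check: Δ(0,0)·S0 + B(0,0) = 70.3463 = V0.

(0,0): Delta=6.8871 Bond=-232.6840
V0=70.3463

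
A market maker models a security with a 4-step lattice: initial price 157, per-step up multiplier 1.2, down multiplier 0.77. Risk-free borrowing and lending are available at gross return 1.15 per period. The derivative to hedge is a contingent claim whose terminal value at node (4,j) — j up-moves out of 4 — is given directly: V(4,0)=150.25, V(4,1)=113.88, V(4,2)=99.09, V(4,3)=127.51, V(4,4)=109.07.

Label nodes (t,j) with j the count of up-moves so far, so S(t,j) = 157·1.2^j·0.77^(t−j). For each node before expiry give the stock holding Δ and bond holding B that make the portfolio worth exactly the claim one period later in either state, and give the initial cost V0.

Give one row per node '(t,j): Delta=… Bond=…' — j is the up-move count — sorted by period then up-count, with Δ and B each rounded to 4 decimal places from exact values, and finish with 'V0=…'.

(0,0): Delta=-0.0543 Bond=73.9227
(1,0): Delta=0.2715 Bond=45.6319
(1,1): Delta=-0.0818 Bond=90.1926
(2,0): Delta=-0.3758 Bond=112.7311
(2,1): Delta=0.3261 Bond=44.5485
(2,2): Delta=-0.1162 Bond=111.5074
(3,0): Delta=-1.1801 Bond=187.2849
(3,1): Delta=-0.3079 Bond=122.0560
(3,2): Delta=0.3797 Bond=41.9116
(3,3): Delta=-0.1581 Bond=139.5917
V0=65.4036

No-arbitrage ⇒ martingale measure with p* = (R−d)/(u−d) = 0.8837.
At expiry t=4: V(4,0)=150.2500, V(4,1)=113.8800, V(4,2)=99.0900, V(4,3)=127.5100, V(4,4)=109.0700
(3,0): S=71.6757. Δ = (V_up−V_dn)/(S_up−S_dn) = (113.8800−150.2500)/(86.0108−55.1903) = -1.1801. V = [p*·113.8800 + (1−p*)·150.2500]/1.15 = 102.7035. B = V − Δ·S = 187.2849.
(3,1): S=111.7024. Δ = (V_up−V_dn)/(S_up−S_dn) = (99.0900−113.8800)/(134.0428−86.0108) = -0.3079. V = [p*·99.0900 + (1−p*)·113.8800]/1.15 = 87.6607. B = V − Δ·S = 122.0560.
(3,2): S=174.0816. Δ = (V_up−V_dn)/(S_up−S_dn) = (127.5100−99.0900)/(208.8979−134.0428) = 0.3797. V = [p*·127.5100 + (1−p*)·99.0900]/1.15 = 108.0047. B = V − Δ·S = 41.9116.
(3,3): S=271.2960. Δ = (V_up−V_dn)/(S_up−S_dn) = (109.0700−127.5100)/(325.5552−208.8979) = -0.1581. V = [p*·109.0700 + (1−p*)·127.5100]/1.15 = 96.7080. B = V − Δ·S = 139.5917.
(2,0): S=93.0853. Δ = (V_up−V_dn)/(S_up−S_dn) = (87.6607−102.7035)/(111.7024−71.6757) = -0.3758. V = [p*·87.6607 + (1−p*)·102.7035]/1.15 = 77.7477. B = V − Δ·S = 112.7311.
(2,1): S=145.0680. Δ = (V_up−V_dn)/(S_up−S_dn) = (108.0047−87.6607)/(174.0816−111.7024) = 0.3261. V = [p*·108.0047 + (1−p*)·87.6607]/1.15 = 91.8601. B = V − Δ·S = 44.5485.
(2,2): S=226.0800. Δ = (V_up−V_dn)/(S_up−S_dn) = (96.7080−108.0047)/(271.2960−174.0816) = -0.1162. V = [p*·96.7080 + (1−p*)·108.0047]/1.15 = 85.2361. B = V − Δ·S = 111.5074.
(1,0): S=120.8900. Δ = (V_up−V_dn)/(S_up−S_dn) = (91.8601−77.7477)/(145.0680−93.0853) = 0.2715. V = [p*·91.8601 + (1−p*)·77.7477]/1.15 = 78.4514. B = V − Δ·S = 45.6319.
(1,1): S=188.4000. Δ = (V_up−V_dn)/(S_up−S_dn) = (85.2361−91.8601)/(226.0800−145.0680) = -0.0818. V = [p*·85.2361 + (1−p*)·91.8601]/1.15 = 74.7881. B = V − Δ·S = 90.1926.
(0,0): S=157.0000. Δ = (V_up−V_dn)/(S_up−S_dn) = (74.7881−78.4514)/(188.4000−120.8900) = -0.0543. V = [p*·74.7881 + (1−p*)·78.4514]/1.15 = 65.4036. B = V − Δ·S = 73.9227.
Each (Δ,B) replicates both successor values, so the strategy is self-financing and V0 is arbitrage-free.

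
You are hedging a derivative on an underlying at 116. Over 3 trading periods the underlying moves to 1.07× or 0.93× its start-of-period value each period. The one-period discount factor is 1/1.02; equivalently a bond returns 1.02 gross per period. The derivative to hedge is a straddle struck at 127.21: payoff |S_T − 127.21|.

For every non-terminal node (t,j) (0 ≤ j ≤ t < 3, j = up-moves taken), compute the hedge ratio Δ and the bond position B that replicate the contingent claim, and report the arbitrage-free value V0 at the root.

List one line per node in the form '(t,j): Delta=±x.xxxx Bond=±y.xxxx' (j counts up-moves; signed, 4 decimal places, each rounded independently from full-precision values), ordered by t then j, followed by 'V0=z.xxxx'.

(0,0): Delta=-0.2714 Bond=42.8085
(1,0): Delta=-1.0000 Bond=122.2703
(1,1): Delta=0.0805 Bond=-0.0051
(2,0): Delta=-1.0000 Bond=124.7157
(2,1): Delta=-1.0000 Bond=124.7157
(2,2): Delta=0.6022 Bond=-69.2947
V0=11.3307

Under the risk-neutral measure, an up-move has probability p* = (R−d)/(u−d) = 0.6429 and values discount at R = 1.02.
Terminal values V(3,·): V(3,0)=33.9046, V(3,1)=19.8586, V(3,2)=3.6982, V(3,3)=14.8950
(2,0): S=100.3284. Δ = (V_up−V_dn)/(S_up−S_dn) = (19.8586−33.9046)/(107.3514−93.3054) = -1.0000. V = [p*·19.8586 + (1−p*)·33.9046]/1.02 = 24.3873. B = V − Δ·S = 124.7157.
(2,1): S=115.4316. Δ = (V_up−V_dn)/(S_up−S_dn) = (3.6982−19.8586)/(123.5118−107.3514) = -1.0000. V = [p*·3.6982 + (1−p*)·19.8586]/1.02 = 9.2841. B = V − Δ·S = 124.7157.
(2,2): S=132.8084. Δ = (V_up−V_dn)/(S_up−S_dn) = (14.8950−3.6982)/(142.1050−123.5118) = 0.6022. V = [p*·14.8950 + (1−p*)·3.6982]/1.02 = 10.6825. B = V − Δ·S = -69.2947.
(1,0): S=107.8800. Δ = (V_up−V_dn)/(S_up−S_dn) = (9.2841−24.3873)/(115.4316−100.3284) = -1.0000. V = [p*·9.2841 + (1−p*)·24.3873]/1.02 = 14.3903. B = V − Δ·S = 122.2703.
(1,1): S=124.1200. Δ = (V_up−V_dn)/(S_up−S_dn) = (10.6825−9.2841)/(132.8084−115.4316) = 0.0805. V = [p*·10.6825 + (1−p*)·9.2841]/1.02 = 9.9834. B = V − Δ·S = -0.0051.
(0,0): S=116.0000. Δ = (V_up−V_dn)/(S_up−S_dn) = (9.9834−14.3903)/(124.1200−107.8800) = -0.2714. V = [p*·9.9834 + (1−p*)·14.3903]/1.02 = 11.3307. B = V − Δ·S = 42.8085.
Each (Δ,B) replicates both successor values, so the strategy is self-financing and V0 is arbitrage-free.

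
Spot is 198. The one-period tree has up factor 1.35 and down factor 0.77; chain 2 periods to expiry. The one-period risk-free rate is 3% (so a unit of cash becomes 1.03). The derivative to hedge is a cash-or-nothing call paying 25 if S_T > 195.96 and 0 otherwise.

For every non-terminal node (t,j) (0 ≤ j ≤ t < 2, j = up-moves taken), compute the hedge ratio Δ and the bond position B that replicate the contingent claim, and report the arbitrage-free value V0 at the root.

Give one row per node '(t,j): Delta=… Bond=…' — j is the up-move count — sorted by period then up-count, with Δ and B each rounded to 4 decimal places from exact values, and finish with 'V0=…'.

Under the risk-neutral measure, an up-move has probability p* = (R−d)/(u−d) = 0.4483 and values discount at R = 1.03.
Payoff layer (t=2): V(2,0)=0.0000, V(2,1)=25.0000, V(2,2)=25.0000
Node (1,0) S=152.4600: V=(p*·25.0000+(1−p*)·0.0000)/1.03=10.8805; Δ=(25.0000−0.0000)/(205.8210−117.3942)=0.2827; B=V−Δ·S=-32.2230
Node (1,1) S=267.3000: V=(p*·25.0000+(1−p*)·25.0000)/1.03=24.2718; Δ=(25.0000−25.0000)/(360.8550−205.8210)=0.0000; B=V−Δ·S=24.2718
Node (0,0) S=198.0000: V=(p*·24.2718+(1−p*)·10.8805)/1.03=16.3918; Δ=(24.2718−10.8805)/(267.3000−152.4600)=0.1166; B=V−Δ·S=-6.6968
Each (Δ,B) replicates both successor values, so the strategy is self-financing and V0 is arbitrage-free.

(0,0): Delta=0.1166 Bond=-6.6968
(1,0): Delta=0.2827 Bond=-32.2230
(1,1): Delta=0.0000 Bond=24.2718
V0=16.3918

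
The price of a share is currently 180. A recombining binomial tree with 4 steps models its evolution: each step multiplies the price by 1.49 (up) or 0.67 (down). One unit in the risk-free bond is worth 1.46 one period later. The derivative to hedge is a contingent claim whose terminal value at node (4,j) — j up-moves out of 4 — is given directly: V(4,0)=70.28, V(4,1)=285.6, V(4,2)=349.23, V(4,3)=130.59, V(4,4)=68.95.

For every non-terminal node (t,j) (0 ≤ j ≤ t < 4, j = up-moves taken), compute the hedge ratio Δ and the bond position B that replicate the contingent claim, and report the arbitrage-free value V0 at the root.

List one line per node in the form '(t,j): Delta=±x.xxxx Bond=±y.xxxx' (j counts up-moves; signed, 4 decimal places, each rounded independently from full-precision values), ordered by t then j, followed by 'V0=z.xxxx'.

Since d<R<u, set p* = (R−d)/(u−d) = 0.9634; price each node as the discounted p*-expectation of its children.
Terminal values V(4,·): V(4,0)=70.2800, V(4,1)=285.6000, V(4,2)=349.2300, V(4,3)=130.5900, V(4,4)=68.9500
  t=3,j=0: stock 54.1373 → up 80.6646 (V=285.6000), down 36.2720 (V=70.2800). Price 190.2208; hedge Δ=4.8504, bond B=-72.3645.
  t=3,j=1: stock 120.3950 → up 179.3885 (V=349.2300), down 80.6646 (V=285.6000). Price 237.6042; hedge Δ=0.6445, bond B=160.0066.
  t=3,j=2: stock 267.7441 → up 398.9386 (V=130.5900), down 179.3885 (V=349.2300). Price 94.9240; hedge Δ=-0.9959, bond B=361.5581.
  t=3,j=3: stock 595.4308 → up 887.1919 (V=68.9500), down 398.9386 (V=130.5900). Price 48.7706; hedge Δ=-0.1262, bond B=123.9414.
  t=2,j=0: stock 80.8020 → up 120.3950 (V=237.6042), down 54.1373 (V=190.2208). Price 161.5552; hedge Δ=0.7151, bond B=103.7707.
  t=2,j=1: stock 179.6940 → up 267.7441 (V=94.9240), down 120.3950 (V=237.6042). Price 68.5918; hedge Δ=-0.9683, bond B=242.5920.
  t=2,j=2: stock 399.6180 → up 595.4308 (V=48.7706), down 267.7441 (V=94.9240). Price 34.5611; hedge Δ=-0.1408, bond B=90.8457.
  t=1,j=0: stock 120.6000 → up 179.6940 (V=68.5918), down 80.8020 (V=161.5552). Price 49.3102; hedge Δ=-0.9401, bond B=162.6802.
  t=1,j=1: stock 268.2000 → up 399.6180 (V=34.5611), down 179.6940 (V=68.5918). Price 24.5247; hedge Δ=-0.1547, bond B=66.0256.
  t=0,j=0: stock 180.0000 → up 268.2000 (V=24.5247), down 120.6000 (V=49.3102). Price 17.4188; hedge Δ=-0.1679, bond B=47.6450.
The time-0 hedge costs 17.4188, which is the no-arbitrage price.

(0,0): Delta=-0.1679 Bond=47.6450
(1,0): Delta=-0.9401 Bond=162.6802
(1,1): Delta=-0.1547 Bond=66.0256
(2,0): Delta=0.7151 Bond=103.7707
(2,1): Delta=-0.9683 Bond=242.5920
(2,2): Delta=-0.1408 Bond=90.8457
(3,0): Delta=4.8504 Bond=-72.3645
(3,1): Delta=0.6445 Bond=160.0066
(3,2): Delta=-0.9959 Bond=361.5581
(3,3): Delta=-0.1262 Bond=123.9414
V0=17.4188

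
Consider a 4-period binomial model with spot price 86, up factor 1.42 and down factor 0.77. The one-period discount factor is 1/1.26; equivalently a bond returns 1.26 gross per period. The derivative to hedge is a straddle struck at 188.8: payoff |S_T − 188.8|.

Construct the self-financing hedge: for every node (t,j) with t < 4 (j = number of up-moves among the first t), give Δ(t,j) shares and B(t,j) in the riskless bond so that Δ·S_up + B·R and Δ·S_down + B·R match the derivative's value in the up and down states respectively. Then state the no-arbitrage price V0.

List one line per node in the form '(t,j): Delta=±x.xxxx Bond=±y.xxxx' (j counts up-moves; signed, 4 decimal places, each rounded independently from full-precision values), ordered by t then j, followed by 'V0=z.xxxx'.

Under the risk-neutral measure, an up-move has probability p* = (R−d)/(u−d) = 0.7538 and values discount at R = 1.26.
Terminal payoffs: V(4,0)=158.5684, V(4,1)=133.0482, V(4,2)=85.9850, V(4,3)=0.8069, V(4,4)=160.8647
(3,0): S=39.2618. Δ = (V_up−V_dn)/(S_up−S_dn) = (133.0482−158.5684)/(55.7518−30.2316) = -1.0000. V = [p*·133.0482 + (1−p*)·158.5684]/1.26 = 110.5794. B = V − Δ·S = 149.8413.
(3,1): S=72.4049. Δ = (V_up−V_dn)/(S_up−S_dn) = (85.9850−133.0482)/(102.8150−55.7518) = -1.0000. V = [p*·85.9850 + (1−p*)·133.0482]/1.26 = 77.4363. B = V − Δ·S = 149.8413.
(3,2): S=133.5260. Δ = (V_up−V_dn)/(S_up−S_dn) = (0.8069−85.9850)/(189.6069−102.8150) = -0.9814. V = [p*·0.8069 + (1−p*)·85.9850]/1.26 = 17.2808. B = V − Δ·S = 148.3240.
(3,3): S=246.2428. Δ = (V_up−V_dn)/(S_up−S_dn) = (160.8647−0.8069)/(349.6647−189.6069) = 1.0000. V = [p*·160.8647 + (1−p*)·0.8069]/1.26 = 96.4015. B = V − Δ·S = -149.8413.
(2,0): S=50.9894. Δ = (V_up−V_dn)/(S_up−S_dn) = (77.4363−110.5794)/(72.4049−39.2618) = -1.0000. V = [p*·77.4363 + (1−p*)·110.5794]/1.26 = 67.9322. B = V − Δ·S = 118.9216.
(2,1): S=94.0324. Δ = (V_up−V_dn)/(S_up−S_dn) = (17.2808−77.4363)/(133.5260−72.4049) = -0.9842. V = [p*·17.2808 + (1−p*)·77.4363]/1.26 = 25.4669. B = V − Δ·S = 118.0139.
(2,2): S=173.4104. Δ = (V_up−V_dn)/(S_up−S_dn) = (96.4015−17.2808)/(246.2428−133.5260) = 0.7019. V = [p*·96.4015 + (1−p*)·17.2808]/1.26 = 61.0521. B = V − Δ·S = -60.6720.
(1,0): S=66.2200. Δ = (V_up−V_dn)/(S_up−S_dn) = (25.4669−67.9322)/(94.0324−50.9894) = -0.9866. V = [p*·25.4669 + (1−p*)·67.9322]/1.26 = 28.5079. B = V − Δ·S = 93.8391.
(1,1): S=122.1200. Δ = (V_up−V_dn)/(S_up−S_dn) = (61.0521−25.4669)/(173.4104−94.0324) = 0.4483. V = [p*·61.0521 + (1−p*)·25.4669]/1.26 = 41.5021. B = V − Δ·S = -13.2443.
(0,0): S=86.0000. Δ = (V_up−V_dn)/(S_up−S_dn) = (41.5021−28.5079)/(122.1200−66.2200) = 0.2325. V = [p*·41.5021 + (1−p*)·28.5079]/1.26 = 30.3996. B = V − Δ·S = 10.4085.
Check: Δ(0,0)·S0 + B(0,0) = 30.3996 = V0.

(0,0): Delta=0.2325 Bond=10.4085
(1,0): Delta=-0.9866 Bond=93.8391
(1,1): Delta=0.4483 Bond=-13.2443
(2,0): Delta=-1.0000 Bond=118.9216
(2,1): Delta=-0.9842 Bond=118.0139
(2,2): Delta=0.7019 Bond=-60.6720
(3,0): Delta=-1.0000 Bond=149.8413
(3,1): Delta=-1.0000 Bond=149.8413
(3,2): Delta=-0.9814 Bond=148.3240
(3,3): Delta=1.0000 Bond=-149.8413
V0=30.3996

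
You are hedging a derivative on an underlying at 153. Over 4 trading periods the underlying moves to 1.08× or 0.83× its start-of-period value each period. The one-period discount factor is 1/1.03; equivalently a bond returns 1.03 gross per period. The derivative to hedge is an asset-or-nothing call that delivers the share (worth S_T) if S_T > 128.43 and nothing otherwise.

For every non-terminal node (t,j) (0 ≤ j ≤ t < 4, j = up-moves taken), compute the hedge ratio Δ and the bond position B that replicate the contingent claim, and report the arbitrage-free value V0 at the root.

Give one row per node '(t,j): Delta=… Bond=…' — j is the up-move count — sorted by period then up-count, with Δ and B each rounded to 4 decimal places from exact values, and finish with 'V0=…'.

(0,0): Delta=2.0599 Bond=-181.2013
(1,0): Delta=3.0397 Bond=-311.0622
(1,1): Delta=1.8717 Bond=-155.5311
(2,0): Delta=0.0000 Bond=0.0000
(2,1): Delta=3.6238 Bond=-400.4925
(2,2): Delta=1.5351 Bond=-100.1231
(3,0): Delta=0.0000 Bond=0.0000
(3,1): Delta=0.0000 Bond=0.0000
(3,2): Delta=4.3200 Bond=-515.6341
(3,3): Delta=1.0000 Bond=0.0000
V0=133.9699

Under the risk-neutral measure, an up-move has probability p* = (R−d)/(u−d) = 0.8000 and values discount at R = 1.03.
At expiry t=4: V(4,0)=0.0000, V(4,1)=0.0000, V(4,2)=0.0000, V(4,3)=159.9708, V(4,4)=208.1548
Node (3,0) S=87.4834: V=(p*·0.0000+(1−p*)·0.0000)/1.03=0.0000; Δ=(0.0000−0.0000)/(94.4821−72.6112)=0.0000; B=V−Δ·S=0.0000
Node (3,1) S=113.8338: V=(p*·0.0000+(1−p*)·0.0000)/1.03=0.0000; Δ=(0.0000−0.0000)/(122.9405−94.4821)=0.0000; B=V−Δ·S=0.0000
Node (3,2) S=148.1211: V=(p*·159.9708+(1−p*)·0.0000)/1.03=124.2492; Δ=(159.9708−0.0000)/(159.9708−122.9405)=4.3200; B=V−Δ·S=-515.6341
Node (3,3) S=192.7359: V=(p*·208.1548+(1−p*)·159.9708)/1.03=192.7359; Δ=(208.1548−159.9708)/(208.1548−159.9708)=1.0000; B=V−Δ·S=0.0000
Node (2,0) S=105.4017: V=(p*·0.0000+(1−p*)·0.0000)/1.03=0.0000; Δ=(0.0000−0.0000)/(113.8338−87.4834)=0.0000; B=V−Δ·S=0.0000
Node (2,1) S=137.1492: V=(p*·124.2492+(1−p*)·0.0000)/1.03=96.5042; Δ=(124.2492−0.0000)/(148.1211−113.8338)=3.6238; B=V−Δ·S=-400.4925
Node (2,2) S=178.4592: V=(p*·192.7359+(1−p*)·124.2492)/1.03=173.8239; Δ=(192.7359−124.2492)/(192.7359−148.1211)=1.5351; B=V−Δ·S=-100.1231
Node (1,0) S=126.9900: V=(p*·96.5042+(1−p*)·0.0000)/1.03=74.9547; Δ=(96.5042−0.0000)/(137.1492−105.4017)=3.0397; B=V−Δ·S=-311.0622
Node (1,1) S=165.2400: V=(p*·173.8239+(1−p*)·96.5042)/1.03=153.7475; Δ=(173.8239−96.5042)/(178.4592−137.1492)=1.8717; B=V−Δ·S=-155.5311
Node (0,0) S=153.0000: V=(p*·153.7475+(1−p*)·74.9547)/1.03=133.9699; Δ=(153.7475−74.9547)/(165.2400−126.9900)=2.0599; B=V−Δ·S=-181.2013
Root portfolio cost Δ·153+B reproduces V0=133.9699.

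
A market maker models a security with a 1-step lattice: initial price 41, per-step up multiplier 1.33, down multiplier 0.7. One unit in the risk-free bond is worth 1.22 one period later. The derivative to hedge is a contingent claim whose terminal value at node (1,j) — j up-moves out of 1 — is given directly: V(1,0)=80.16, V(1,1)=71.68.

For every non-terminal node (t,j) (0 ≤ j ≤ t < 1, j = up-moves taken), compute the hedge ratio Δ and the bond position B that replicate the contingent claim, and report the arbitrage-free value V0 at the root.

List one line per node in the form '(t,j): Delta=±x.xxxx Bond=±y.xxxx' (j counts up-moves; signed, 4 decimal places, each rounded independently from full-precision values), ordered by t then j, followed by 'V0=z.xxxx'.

Since d<R<u, set p* = (R−d)/(u−d) = 0.8254; price each node as the discounted p*-expectation of its children.
Terminal payoffs: V(1,0)=80.1600, V(1,1)=71.6800
  t=0,j=0: stock 41.0000 → up 54.5300 (V=71.6800), down 28.7000 (V=80.1600). Price 59.9677; hedge Δ=-0.3283, bond B=73.4281.
Each (Δ,B) replicates both successor values, so the strategy is self-financing and V0 is arbitrage-free.

(0,0): Delta=-0.3283 Bond=73.4281
V0=59.9677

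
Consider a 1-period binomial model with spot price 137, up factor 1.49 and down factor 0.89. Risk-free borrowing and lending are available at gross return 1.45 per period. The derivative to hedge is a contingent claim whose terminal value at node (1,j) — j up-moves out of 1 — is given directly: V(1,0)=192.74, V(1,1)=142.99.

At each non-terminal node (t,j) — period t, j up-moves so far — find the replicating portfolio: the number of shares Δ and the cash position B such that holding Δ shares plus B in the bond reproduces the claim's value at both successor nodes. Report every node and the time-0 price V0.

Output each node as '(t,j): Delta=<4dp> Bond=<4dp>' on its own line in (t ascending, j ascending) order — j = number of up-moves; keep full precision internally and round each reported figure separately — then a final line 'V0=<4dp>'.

The replicating-portfolio and risk-neutral prices coincide; use p* = (1.45−0.89)/(1.49−0.89) = 0.9333 for the latter.
Payoff layer (t=1): V(1,0)=192.7400, V(1,1)=142.9900
  t=0,j=0: stock 137.0000 → up 204.1300 (V=142.9900), down 121.9300 (V=192.7400). Price 100.9011; hedge Δ=-0.6052, bond B=183.8178.
Root portfolio cost Δ·137+B reproduces V0=100.9011.

(0,0): Delta=-0.6052 Bond=183.8178
V0=100.9011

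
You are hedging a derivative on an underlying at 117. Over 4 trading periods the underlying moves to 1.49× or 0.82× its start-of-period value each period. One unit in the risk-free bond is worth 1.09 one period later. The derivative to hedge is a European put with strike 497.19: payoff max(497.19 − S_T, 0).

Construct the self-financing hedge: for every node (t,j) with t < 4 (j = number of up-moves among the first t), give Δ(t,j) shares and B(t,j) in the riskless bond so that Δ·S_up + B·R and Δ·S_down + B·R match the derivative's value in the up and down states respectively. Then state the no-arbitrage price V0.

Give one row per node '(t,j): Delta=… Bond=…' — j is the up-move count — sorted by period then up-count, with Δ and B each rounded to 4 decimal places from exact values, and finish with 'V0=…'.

(0,0): Delta=-0.9488 Bond=347.7119
(1,0): Delta=-1.0000 Bond=383.9219
(1,1): Delta=-0.9070 Bond=371.7230
(2,0): Delta=-1.0000 Bond=418.4749
(2,1): Delta=-1.0000 Bond=418.4749
(2,2): Delta=-0.8311 Bond=385.4791
(3,0): Delta=-1.0000 Bond=456.1376
(3,1): Delta=-1.0000 Bond=456.1376
(3,2): Delta=-1.0000 Bond=456.1376
(3,3): Delta=-0.6935 Bond=366.8901
V0=236.7070

No-arbitrage ⇒ martingale measure with p* = (R−d)/(u−d) = 0.4030.
Terminal values V(4,·): V(4,0)=444.2918, V(4,1)=401.0700, V(4,2)=322.5330, V(4,3)=179.8254, V(4,4)=0.0000
  t=3,j=0: stock 64.5101 → up 96.1200 (V=401.0700), down 52.8982 (V=444.2918). Price 391.6276; hedge Δ=-1.0000, bond B=456.1376.
  t=3,j=1: stock 117.2195 → up 174.6570 (V=322.5330), down 96.1200 (V=401.0700). Price 338.9181; hedge Δ=-1.0000, bond B=456.1376.
  t=3,j=2: stock 212.9964 → up 317.3646 (V=179.8254), down 174.6570 (V=322.5330). Price 243.1412; hedge Δ=-1.0000, bond B=456.1376.
  t=3,j=3: stock 387.0300 → up 576.6747 (V=0.0000), down 317.3646 (V=179.8254). Price 98.4940; hedge Δ=-0.6935, bond B=366.8901.
  t=2,j=0: stock 78.6708 → up 117.2195 (V=338.9181), down 64.5101 (V=391.6276). Price 339.8041; hedge Δ=-1.0000, bond B=418.4749.
  t=2,j=1: stock 142.9506 → up 212.9964 (V=243.1412), down 117.2195 (V=338.9181). Price 275.5243; hedge Δ=-1.0000, bond B=418.4749.
  t=2,j=2: stock 259.7517 → up 387.0300 (V=98.4940), down 212.9964 (V=243.1412). Price 169.5877; hedge Δ=-0.8311, bond B=385.4791.
  t=1,j=0: stock 95.9400 → up 142.9506 (V=275.5243), down 78.6708 (V=339.8041). Price 287.9819; hedge Δ=-1.0000, bond B=383.9219.
  t=1,j=1: stock 174.3300 → up 259.7517 (V=169.5877), down 142.9506 (V=275.5243). Price 213.6086; hedge Δ=-0.9070, bond B=371.7230.
  t=0,j=0: stock 117.0000 → up 174.3300 (V=213.6086), down 95.9400 (V=287.9819). Price 236.7070; hedge Δ=-0.9488, bond B=347.7119.
Each (Δ,B) replicates both successor values, so the strategy is self-financing and V0 is arbitrage-free.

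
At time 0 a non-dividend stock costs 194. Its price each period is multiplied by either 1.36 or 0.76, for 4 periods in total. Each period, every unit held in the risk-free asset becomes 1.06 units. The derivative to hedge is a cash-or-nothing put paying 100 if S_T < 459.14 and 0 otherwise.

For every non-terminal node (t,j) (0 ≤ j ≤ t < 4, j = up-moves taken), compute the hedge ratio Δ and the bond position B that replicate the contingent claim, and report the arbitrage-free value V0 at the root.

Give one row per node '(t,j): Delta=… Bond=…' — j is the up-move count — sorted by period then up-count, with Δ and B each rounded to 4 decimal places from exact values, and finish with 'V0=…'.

Under the risk-neutral measure, an up-move has probability p* = (R−d)/(u−d) = 0.5000 and values discount at R = 1.06.
At expiry t=4: V(4,0)=100.0000, V(4,1)=100.0000, V(4,2)=100.0000, V(4,3)=100.0000, V(4,4)=0.0000
Node (3,0) S=85.1613: V=(p*·100.0000+(1−p*)·100.0000)/1.06=94.3396; Δ=(100.0000−100.0000)/(115.8194−64.7226)=0.0000; B=V−Δ·S=94.3396
Node (3,1) S=152.3940: V=(p*·100.0000+(1−p*)·100.0000)/1.06=94.3396; Δ=(100.0000−100.0000)/(207.2558−115.8194)=0.0000; B=V−Δ·S=94.3396
Node (3,2) S=272.7050: V=(p*·100.0000+(1−p*)·100.0000)/1.06=94.3396; Δ=(100.0000−100.0000)/(370.8788−207.2558)=0.0000; B=V−Δ·S=94.3396
Node (3,3) S=487.9985: V=(p*·0.0000+(1−p*)·100.0000)/1.06=47.1698; Δ=(0.0000−100.0000)/(663.6779−370.8788)=-0.3415; B=V−Δ·S=213.8365
Node (2,0) S=112.0544: V=(p*·94.3396+(1−p*)·94.3396)/1.06=88.9996; Δ=(94.3396−94.3396)/(152.3940−85.1613)=0.0000; B=V−Δ·S=88.9996
Node (2,1) S=200.5184: V=(p*·94.3396+(1−p*)·94.3396)/1.06=88.9996; Δ=(94.3396−94.3396)/(272.7050−152.3940)=0.0000; B=V−Δ·S=88.9996
Node (2,2) S=358.8224: V=(p*·47.1698+(1−p*)·94.3396)/1.06=66.7497; Δ=(47.1698−94.3396)/(487.9985−272.7050)=-0.2191; B=V−Δ·S=145.3661
Node (1,0) S=147.4400: V=(p*·88.9996+(1−p*)·88.9996)/1.06=83.9619; Δ=(88.9996−88.9996)/(200.5184−112.0544)=0.0000; B=V−Δ·S=83.9619
Node (1,1) S=263.8400: V=(p*·66.7497+(1−p*)·88.9996)/1.06=73.4667; Δ=(66.7497−88.9996)/(358.8224−200.5184)=-0.1406; B=V−Δ·S=110.5499
Node (0,0) S=194.0000: V=(p*·73.4667+(1−p*)·83.9619)/1.06=74.2588; Δ=(73.4667−83.9619)/(263.8400−147.4400)=-0.0902; B=V−Δ·S=91.7508
Root portfolio cost Δ·194+B reproduces V0=74.2588.

(0,0): Delta=-0.0902 Bond=91.7508
(1,0): Delta=0.0000 Bond=83.9619
(1,1): Delta=-0.1406 Bond=110.5499
(2,0): Delta=0.0000 Bond=88.9996
(2,1): Delta=0.0000 Bond=88.9996
(2,2): Delta=-0.2191 Bond=145.3661
(3,0): Delta=0.0000 Bond=94.3396
(3,1): Delta=0.0000 Bond=94.3396
(3,2): Delta=0.0000 Bond=94.3396
(3,3): Delta=-0.3415 Bond=213.8365
V0=74.2588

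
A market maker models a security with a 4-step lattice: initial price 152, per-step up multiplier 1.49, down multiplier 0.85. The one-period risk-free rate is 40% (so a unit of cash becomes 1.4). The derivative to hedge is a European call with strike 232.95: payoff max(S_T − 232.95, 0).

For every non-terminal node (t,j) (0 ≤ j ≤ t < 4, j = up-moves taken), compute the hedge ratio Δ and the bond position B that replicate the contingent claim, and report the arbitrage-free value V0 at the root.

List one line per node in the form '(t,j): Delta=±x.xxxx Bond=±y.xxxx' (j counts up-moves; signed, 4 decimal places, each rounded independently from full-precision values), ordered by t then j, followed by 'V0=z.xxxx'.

(0,0): Delta=0.9815 Bond=-57.5700
(1,0): Delta=0.8527 Bond=-63.9672
(1,1): Delta=0.9935 Bond=-83.3195
(2,0): Delta=0.0949 Bond=-6.3249
(2,1): Delta=0.9235 Bond=-103.1734
(2,2): Delta=1.0000 Bond=-118.8520
(3,0): Delta=0.0000 Bond=0.0000
(3,1): Delta=0.1037 Bond=-10.3038
(3,2): Delta=1.0000 Bond=-166.3929
(3,3): Delta=1.0000 Bond=-166.3929
V0=91.6104

The replicating-portfolio and risk-neutral prices coincide; use p* = (1.4−0.85)/(1.49−0.85) = 0.8594 for the latter.
At expiry t=4: V(4,0)=0.0000, V(4,1)=0.0000, V(4,2)=10.8614, V(4,3)=194.4370, V(4,4)=516.2343
Node (3,0) S=93.3470: V=(p*·0.0000+(1−p*)·0.0000)/1.4=0.0000; Δ=(0.0000−0.0000)/(139.0870−79.3449)=0.0000; B=V−Δ·S=0.0000
Node (3,1) S=163.6318: V=(p*·10.8614+(1−p*)·0.0000)/1.4=6.6671; Δ=(10.8614−0.0000)/(243.8114−139.0870)=0.1037; B=V−Δ·S=-10.3038
Node (3,2) S=286.8369: V=(p*·194.4370+(1−p*)·10.8614)/1.4=120.4441; Δ=(194.4370−10.8614)/(427.3870−243.8114)=1.0000; B=V−Δ·S=-166.3929
Node (3,3) S=502.8082: V=(p*·516.2343+(1−p*)·194.4370)/1.4=336.4154; Δ=(516.2343−194.4370)/(749.1843−427.3870)=1.0000; B=V−Δ·S=-166.3929
Node (2,0) S=109.8200: V=(p*·6.6671+(1−p*)·0.0000)/1.4=4.0926; Δ=(6.6671−0.0000)/(163.6318−93.3470)=0.0949; B=V−Δ·S=-6.3249
Node (2,1) S=192.5080: V=(p*·120.4441+(1−p*)·6.6671)/1.4=74.6030; Δ=(120.4441−6.6671)/(286.8369−163.6318)=0.9235; B=V−Δ·S=-103.1734
Node (2,2) S=337.4552: V=(p*·336.4154+(1−p*)·120.4441)/1.4=218.6032; Δ=(336.4154−120.4441)/(502.8082−286.8369)=1.0000; B=V−Δ·S=-118.8520
Node (1,0) S=129.2000: V=(p*·74.6030+(1−p*)·4.0926)/1.4=46.2053; Δ=(74.6030−4.0926)/(192.5080−109.8200)=0.8527; B=V−Δ·S=-63.9672
Node (1,1) S=226.4800: V=(p*·218.6032+(1−p*)·74.6030)/1.4=141.6808; Δ=(218.6032−74.6030)/(337.4552−192.5080)=0.9935; B=V−Δ·S=-83.3195
Node (0,0) S=152.0000: V=(p*·141.6808+(1−p*)·46.2053)/1.4=91.6104; Δ=(141.6808−46.2053)/(226.4800−129.2000)=0.9815; B=V−Δ·S=-57.5700
Each (Δ,B) replicates both successor values, so the strategy is self-financing and V0 is arbitrage-free.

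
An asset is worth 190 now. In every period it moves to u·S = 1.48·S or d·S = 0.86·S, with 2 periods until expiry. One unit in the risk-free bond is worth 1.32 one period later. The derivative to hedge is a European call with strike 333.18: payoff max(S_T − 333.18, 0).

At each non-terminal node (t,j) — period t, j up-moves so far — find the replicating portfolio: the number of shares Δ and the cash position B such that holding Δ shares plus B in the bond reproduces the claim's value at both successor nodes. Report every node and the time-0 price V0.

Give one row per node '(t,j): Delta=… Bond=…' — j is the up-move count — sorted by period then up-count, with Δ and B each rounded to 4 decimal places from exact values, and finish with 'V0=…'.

Under the risk-neutral measure, an up-move has probability p* = (R−d)/(u−d) = 0.7419 and values discount at R = 1.32.
Terminal values V(2,·): V(2,0)=0.0000, V(2,1)=0.0000, V(2,2)=82.9960
(1,0): S=163.4000. Δ = (V_up−V_dn)/(S_up−S_dn) = (0.0000−0.0000)/(241.8320−140.5240) = 0.0000. V = [p*·0.0000 + (1−p*)·0.0000]/1.32 = 0.0000. B = V − Δ·S = 0.0000.
(1,1): S=281.2000. Δ = (V_up−V_dn)/(S_up−S_dn) = (82.9960−0.0000)/(416.1760−241.8320) = 0.4760. V = [p*·82.9960 + (1−p*)·0.0000]/1.32 = 46.6498. B = V − Δ·S = -87.2148.
(0,0): S=190.0000. Δ = (V_up−V_dn)/(S_up−S_dn) = (46.6498−0.0000)/(281.2000−163.4000) = 0.3960. V = [p*·46.6498 + (1−p*)·0.0000]/1.32 = 26.2205. B = V − Δ·S = -49.0210.
Root portfolio cost Δ·190+B reproduces V0=26.2205.

(0,0): Delta=0.3960 Bond=-49.0210
(1,0): Delta=0.0000 Bond=0.0000
(1,1): Delta=0.4760 Bond=-87.2148
V0=26.2205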